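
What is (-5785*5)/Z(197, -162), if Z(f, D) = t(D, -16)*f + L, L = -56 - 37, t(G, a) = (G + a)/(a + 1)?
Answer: -433875/33671 ≈ -12.886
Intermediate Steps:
t(G, a) = (G + a)/(1 + a)
L = -93
Z(f, D) = -93 + f*(16/15 - D/15) (Z(f, D) = ((D - 16)/(1 - 16))*f - 93 = ((-16 + D)/(-15))*f - 93 = (-(-16 + D)/15)*f - 93 = (16/15 - D/15)*f - 93 = f*(16/15 - D/15) - 93 = -93 + f*(16/15 - D/15))
(-5785*5)/Z(197, -162) = (-5785*5)/(-93 + (1/15)*197*(16 - 1*(-162))) = -28925/(-93 + (1/15)*197*(16 + 162)) = -28925/(-93 + (1/15)*197*178) = -28925/(-93 + 35066/15) = -28925/33671/15 = -28925*15/33671 = -433875/33671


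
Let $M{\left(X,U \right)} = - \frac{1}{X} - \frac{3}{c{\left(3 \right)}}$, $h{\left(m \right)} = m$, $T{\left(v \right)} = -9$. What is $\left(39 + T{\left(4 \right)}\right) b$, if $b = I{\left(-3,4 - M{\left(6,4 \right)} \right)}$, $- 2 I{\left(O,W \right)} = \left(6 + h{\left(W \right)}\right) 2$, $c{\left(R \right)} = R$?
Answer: $-335$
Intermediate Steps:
$M{\left(X,U \right)} = -1 - \frac{1}{X}$ ($M{\left(X,U \right)} = - \frac{1}{X} - \frac{3}{3} = - \frac{1}{X} - 1 = -1 - \frac{1}{X}$)
$I{\left(O,W \right)} = -6 - W$ ($I{\left(O,W \right)} = - \frac{\left(6 + W\right) 2}{2} = - \frac{12 + 2 W}{2} = -6 - W$)
$b = - \frac{67}{6}$ ($b = -6 - \left(4 - \frac{-1 - 6}{6}\right) = -6 - \left(4 - \frac{1}{6} \left(-7\right)\right) = -6 - \left(4 - - \frac{7}{6}\right) = -6 - \left(4 + \frac{7}{6}\right) = -6 - \frac{31}{6} = - \frac{67}{6} \approx -11.167$)
$\left(39 + T{\left(4 \right)}\right) b = \left(39 - 9\right) \left(- \frac{67}{6}\right) = 30 \left(- \frac{67}{6}\right) = -335$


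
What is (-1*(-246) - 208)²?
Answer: 1444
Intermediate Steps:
(-1*(-246) - 208)² = (246 - 208)² = 38² = 1444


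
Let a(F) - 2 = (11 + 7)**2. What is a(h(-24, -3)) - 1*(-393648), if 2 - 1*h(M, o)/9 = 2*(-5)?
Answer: 393974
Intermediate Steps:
h(M, o) = 108 (h(M, o) = 18 - 18*(-5) = 18 - 9*(-10) = 18 + 90 = 108)
a(F) = 326 (a(F) = 2 + (11 + 7)**2 = 2 + 18**2 = 2 + 324 = 326)
a(h(-24, -3)) - 1*(-393648) = 326 - 1*(-393648) = 326 + 393648 = 393974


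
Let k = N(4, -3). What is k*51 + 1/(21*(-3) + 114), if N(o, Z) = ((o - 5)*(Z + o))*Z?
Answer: 7804/51 ≈ 153.02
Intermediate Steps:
N(o, Z) = Z*(-5 + o)*(Z + o) (N(o, Z) = ((-5 + o)*(Z + o))*Z = Z*(-5 + o)*(Z + o))
k = 3 (k = -3*(4² - 5*(-3) - 5*4 - 3*4) = -3*(16 + 15 - 20 - 12) = -3*(-1) = 3)
k*51 + 1/(21*(-3) + 114) = 3*51 + 1/(21*(-3) + 114) = 153 + 1/(-63 + 114) = 153 + 1/51 = 7804/51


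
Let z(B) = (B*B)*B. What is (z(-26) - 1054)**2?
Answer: 347076900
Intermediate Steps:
z(B) = B**3 (z(B) = B**2*B = B**3)
(z(-26) - 1054)**2 = ((-26)**3 - 1054)**2 = (-17576 - 1054)**2 = (-18630)**2 = 347076900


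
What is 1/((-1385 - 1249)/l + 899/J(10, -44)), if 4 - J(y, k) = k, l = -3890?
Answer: 93360/1811771 ≈ 0.051530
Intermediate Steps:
J(y, k) = 4 - k
1/((-1385 - 1249)/l + 899/J(10, -44)) = 1/((-1385 - 1249)/(-3890) + 899/(4 - 1*(-44))) = 1/(-2634*(-1/3890) + 899/(4 + 44)) = 1/(1317/1945 + 899/48) = 1/(1811771/93360) = 93360/1811771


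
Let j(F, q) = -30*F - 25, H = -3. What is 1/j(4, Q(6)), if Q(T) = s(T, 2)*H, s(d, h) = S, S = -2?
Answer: -1/145 ≈ -0.0068966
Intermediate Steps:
s(d, h) = -2
Q(T) = 6 (Q(T) = -2*(-3) = 6)
j(F, q) = -25 - 30*F
1/j(4, Q(6)) = 1/(-25 - 30*4) = 1/(-25 - 120) = 1/(-145) = -1/145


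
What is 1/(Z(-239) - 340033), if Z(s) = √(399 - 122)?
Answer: -340033/115622440812 - √277/115622440812 ≈ -2.9410e-6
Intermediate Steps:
Z(s) = √277
1/(Z(-239) - 340033) = 1/(√277 - 340033) = 1/(-340033 + √277)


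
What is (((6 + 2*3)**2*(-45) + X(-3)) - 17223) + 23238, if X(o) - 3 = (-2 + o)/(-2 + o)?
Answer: -461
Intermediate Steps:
X(o) = 4 (X(o) = 3 + (-2 + o)/(-2 + o) = 3 + 1 = 4)
(((6 + 2*3)**2*(-45) + X(-3)) - 17223) + 23238 = (((6 + 2*3)**2*(-45) + 4) - 17223) + 23238 = (((6 + 6)**2*(-45) + 4) - 17223) + 23238 = ((12**2*(-45) + 4) - 17223) + 23238 = ((144*(-45) + 4) - 17223) + 23238 = ((-6480 + 4) - 17223) + 23238 = (-6476 - 17223) + 23238 = -23699 + 23238 = -461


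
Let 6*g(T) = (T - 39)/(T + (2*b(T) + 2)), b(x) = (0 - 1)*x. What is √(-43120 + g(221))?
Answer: I*√2068084963/219 ≈ 207.65*I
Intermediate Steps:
b(x) = -x
g(T) = (-39 + T)/(6*(2 - T)) (g(T) = ((T - 39)/(T + (2*(-T) + 2)))/6 = ((-39 + T)/(T + (-2*T + 2)))/6 = ((-39 + T)/(T + (2 - 2*T)))/6 = ((-39 + T)/(2 - T))/6 = (-39 + T)/(6*(2 - T)))
√(-43120 + g(221)) = √(-43120 + (-39 + 221)/(6*(2 - 1*221))) = √(-43120 + (⅙)*182/(2 - 221)) = √(-43120 + (⅙)*182/(-219)) = √(-43120 + (⅙)*(-1/219)*182) = √(-43120 - 91/657) = √(-28329931/657) = I*√2068084963/219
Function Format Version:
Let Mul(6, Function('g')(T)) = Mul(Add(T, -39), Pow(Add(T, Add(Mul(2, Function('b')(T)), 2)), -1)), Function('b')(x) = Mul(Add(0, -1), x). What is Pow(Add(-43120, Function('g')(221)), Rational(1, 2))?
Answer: Mul(Rational(1, 219), I, Pow(2068084963, Rational(1, 2))) ≈ Mul(207.65, I)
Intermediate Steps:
Function('b')(x) = Mul(-1, x)
Function('g')(T) = Mul(Rational(1, 6), Pow(Add(2, Mul(-1, T)), -1), Add(-39, T)) (Function('g')(T) = Mul(Rational(1, 6), Mul(Add(T, -39), Pow(Add(T, Add(Mul(2, Mul(-1, T)), 2)), -1))) = Mul(Rational(1, 6), Mul(Add(-39, T), Pow(Add(T, Add(Mul(-2, T), 2)), -1))) = Mul(Rational(1, 6), Mul(Add(-39, T), Pow(Add(T, Add(2, Mul(-2, T))), -1))) = Mul(Rational(1, 6), Mul(Add(-39, T), Pow(Add(2, Mul(-1, T)), -1))) = Mul(Rational(1, 6), Mul(Pow(Add(2, Mul(-1, T)), -1), Add(-39, T))) = Mul(Rational(1, 6), Pow(Add(2, Mul(-1, T)), -1), Add(-39, T)))
Pow(Add(-43120, Function('g')(221)), Rational(1, 2)) = Pow(Add(-43120, Mul(Rational(1, 6), Pow(Add(2, Mul(-1, 221)), -1), Add(-39, 221))), Rational(1, 2)) = Pow(Add(-43120, Mul(Rational(1, 6), Pow(Add(2, -221), -1), 182)), Rational(1, 2)) = Pow(Add(-43120, Mul(Rational(1, 6), Pow(-219, -1), 182)), Rational(1, 2)) = Pow(Add(-43120, Mul(Rational(1, 6), Rational(-1, 219), 182)), Rational(1, 2)) = Pow(Add(-43120, Rational(-91, 657)), Rational(1, 2)) = Pow(Rational(-28329931, 657), Rational(1, 2)) = Mul(Rational(1, 219), I, Pow(2068084963, Rational(1, 2)))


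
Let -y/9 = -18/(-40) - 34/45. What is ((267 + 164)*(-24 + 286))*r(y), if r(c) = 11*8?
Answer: 9937136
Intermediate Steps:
y = 11/4 (y = -9*(-18/(-40) - 34/45) = -9*(-18*(-1/40) - 34*1/45) = -9*(9/20 - 34/45) = -9*(-11/36) = 11/4 ≈ 2.7500)
r(c) = 88
((267 + 164)*(-24 + 286))*r(y) = ((267 + 164)*(-24 + 286))*88 = (431*262)*88 = 112922*88 = 9937136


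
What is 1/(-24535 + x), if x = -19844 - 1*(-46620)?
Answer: 1/2241 ≈ 0.00044623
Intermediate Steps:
x = 26776 (x = -19844 + 46620 = 26776)
1/(-24535 + x) = 1/(-24535 + 26776) = 1/2241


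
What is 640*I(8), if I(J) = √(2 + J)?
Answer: 640*√10 ≈ 2023.9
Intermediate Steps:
640*I(8) = 640*√(2 + 8) = 640*√10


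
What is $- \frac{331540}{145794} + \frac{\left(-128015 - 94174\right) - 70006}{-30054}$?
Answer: $\frac{164829165}{22129762} \approx 7.4483$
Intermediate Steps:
$- \frac{331540}{145794} + \frac{\left(-128015 - 94174\right) - 70006}{-30054} = \left(-331540\right) \frac{1}{145794} + \left(-222189 - 70006\right) \left(- \frac{1}{30054}\right) = - \frac{15070}{6627} - - \frac{292195}{30054} = - \frac{15070}{6627} + \frac{292195}{30054} = \frac{164829165}{22129762}$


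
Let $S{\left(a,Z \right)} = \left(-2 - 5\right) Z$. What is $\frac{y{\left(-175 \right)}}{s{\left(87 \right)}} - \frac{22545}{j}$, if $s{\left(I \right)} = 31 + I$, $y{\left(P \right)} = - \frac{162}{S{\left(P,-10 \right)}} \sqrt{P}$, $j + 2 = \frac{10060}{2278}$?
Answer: $- \frac{25678755}{2752} - \frac{81 i \sqrt{7}}{826} \approx -9330.9 - 0.25945 i$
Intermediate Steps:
$S{\left(a,Z \right)} = - 7 Z$
$j = \frac{2752}{1139}$ ($j = -2 + \frac{10060}{2278} = -2 + 10060 \cdot \frac{1}{2278} = -2 + \frac{5030}{1139} = \frac{2752}{1139} \approx 2.4162$)
$y{\left(P \right)} = - \frac{81 \sqrt{P}}{35}$ ($y{\left(P \right)} = - \frac{162}{\left(-7\right) \left(-10\right)} \sqrt{P} = - \frac{162}{70} \sqrt{P} = \left(-162\right) \frac{1}{70} \sqrt{P} = - \frac{81 \sqrt{P}}{35}$)
$\frac{y{\left(-175 \right)}}{s{\left(87 \right)}} - \frac{22545}{j} = \frac{\left(- \frac{81}{35}\right) \sqrt{-175}}{31 + 87} - \frac{22545}{\frac{2752}{1139}} = \frac{\left(- \frac{81}{35}\right) 5 i \sqrt{7}}{118} - \frac{25678755}{2752} = - \frac{81 i \sqrt{7}}{7} \cdot \frac{1}{118} - \frac{25678755}{2752} = - \frac{81 i \sqrt{7}}{826} - \frac{25678755}{2752} = - \frac{25678755}{2752} - \frac{81 i \sqrt{7}}{826}$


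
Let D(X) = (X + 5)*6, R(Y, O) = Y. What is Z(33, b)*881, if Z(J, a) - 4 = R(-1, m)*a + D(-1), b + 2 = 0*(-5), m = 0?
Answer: 26430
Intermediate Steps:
b = -2 (b = -2 + 0*(-5) = -2 + 0 = -2)
D(X) = 30 + 6*X (D(X) = (5 + X)*6 = 30 + 6*X)
Z(J, a) = 28 - a (Z(J, a) = 4 + (-a + (30 + 6*(-1))) = 4 + (-a + (30 - 6)) = 4 + (-a + 24) = 4 + (24 - a) = 28 - a)
Z(33, b)*881 = (28 - 1*(-2))*881 = (28 + 2)*881 = 30*881 = 26430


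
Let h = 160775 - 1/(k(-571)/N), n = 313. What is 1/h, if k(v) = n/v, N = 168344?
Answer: 313/146446999 ≈ 2.1373e-6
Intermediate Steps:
k(v) = 313/v
h = 146446999/313 (h = 160775 - 1/((313/(-571))/168344) = 160775 - 1/((313*(-1/571))*(1/168344)) = 160775 - 1/((-313/571*1/168344)) = 160775 - 1/(-313/96124424) = 160775 - 1*(-96124424/313) = 160775 + 96124424/313 = 146446999/313 ≈ 4.6788e+5)
1/h = 1/(146446999/313) = 313/146446999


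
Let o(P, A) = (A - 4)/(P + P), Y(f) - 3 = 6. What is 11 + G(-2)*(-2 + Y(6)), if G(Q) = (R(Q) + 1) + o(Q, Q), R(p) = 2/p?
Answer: 43/2 ≈ 21.500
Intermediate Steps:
Y(f) = 9 (Y(f) = 3 + 6 = 9)
o(P, A) = (-4 + A)/(2*P) (o(P, A) = (-4 + A)/((2*P)) = (-4 + A)*(1/(2*P)) = (-4 + A)/(2*P))
G(Q) = 1 + 2/Q + (-4 + Q)/(2*Q) (G(Q) = (2/Q + 1) + (-4 + Q)/(2*Q) = (1 + 2/Q) + (-4 + Q)/(2*Q) = 1 + 2/Q + (-4 + Q)/(2*Q))
11 + G(-2)*(-2 + Y(6)) = 11 + 3*(-2 + 9)/2 = 11 + (3/2)*7 = 11 + 21/2 = 43/2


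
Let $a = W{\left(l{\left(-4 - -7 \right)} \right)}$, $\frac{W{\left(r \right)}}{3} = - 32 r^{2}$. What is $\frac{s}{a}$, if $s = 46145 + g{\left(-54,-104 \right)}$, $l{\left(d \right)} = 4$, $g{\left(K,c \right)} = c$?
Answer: $- \frac{15347}{512} \approx -29.975$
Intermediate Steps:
$W{\left(r \right)} = - 96 r^{2}$ ($W{\left(r \right)} = 3 \left(- 32 r^{2}\right) = - 96 r^{2}$)
$a = -1536$ ($a = - 96 \cdot 4^{2} = \left(-96\right) 16 = -1536$)
$s = 46041$ ($s = 46145 - 104 = 46041$)
$\frac{s}{a} = \frac{46041}{-1536} = 46041 \left(- \frac{1}{1536}\right) = - \frac{15347}{512}$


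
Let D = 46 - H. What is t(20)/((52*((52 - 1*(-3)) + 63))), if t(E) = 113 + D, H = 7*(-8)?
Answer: 215/6136 ≈ 0.035039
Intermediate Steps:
H = -56
D = 102 (D = 46 - 1*(-56) = 46 + 56 = 102)
t(E) = 215 (t(E) = 113 + 102 = 215)
t(20)/((52*((52 - 1*(-3)) + 63))) = 215/((52*((52 - 1*(-3)) + 63))) = 215/((52*((52 + 3) + 63))) = 215/((52*(55 + 63))) = 215/((52*118)) = 215/6136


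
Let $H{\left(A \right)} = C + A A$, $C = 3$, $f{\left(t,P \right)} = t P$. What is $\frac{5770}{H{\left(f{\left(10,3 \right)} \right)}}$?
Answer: $\frac{5770}{903} \approx 6.3898$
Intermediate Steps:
$f{\left(t,P \right)} = P t$
$H{\left(A \right)} = 3 + A^{2}$ ($H{\left(A \right)} = 3 + A A = 3 + A^{2}$)
$\frac{5770}{H{\left(f{\left(10,3 \right)} \right)}} = \frac{5770}{3 + \left(3 \cdot 10\right)^{2}} = \frac{5770}{3 + 30^{2}} = \frac{5770}{3 + 900} = \frac{5770}{903}$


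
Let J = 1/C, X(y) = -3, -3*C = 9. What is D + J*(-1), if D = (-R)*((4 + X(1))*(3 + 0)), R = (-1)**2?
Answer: -8/3 ≈ -2.6667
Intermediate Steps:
C = -3 (C = -1/3*9 = -3)
R = 1
J = -1/3 (J = 1/(-3) = -1/3 ≈ -0.33333)
D = -3 (D = (-1*1)*((4 - 3)*(3 + 0)) = -3 ≈ -3.0000)
D + J*(-1) = -3 - 1/3*(-1) = -3 + 1/3 = -8/3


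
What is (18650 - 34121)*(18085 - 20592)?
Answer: 38785797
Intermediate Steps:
(18650 - 34121)*(18085 - 20592) = -15471*(-2507) = 38785797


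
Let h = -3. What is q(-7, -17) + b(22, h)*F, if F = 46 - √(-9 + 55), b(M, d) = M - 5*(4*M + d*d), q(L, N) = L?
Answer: -21305 + 463*√46 ≈ -18165.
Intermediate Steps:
b(M, d) = -19*M - 5*d² (b(M, d) = M - 5*(4*M + d²) = M - 5*(d² + 4*M) = M + (-20*M - 5*d²) = -19*M - 5*d²)
F = 46 - √46 ≈ 39.218
q(-7, -17) + b(22, h)*F = -7 + (-19*22 - 5*(-3)²)*(46 - √46) = -7 + (-418 - 5*9)*(46 - √46) = -7 + (-418 - 45)*(46 - √46) = -7 - 463*(46 - √46) = -7 + (-21298 + 463*√46) = -21305 + 463*√46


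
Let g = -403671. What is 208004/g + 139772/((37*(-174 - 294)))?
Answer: -5001975023/582497253 ≈ -8.5871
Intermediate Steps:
208004/g + 139772/((37*(-174 - 294))) = 208004/(-403671) + 139772/((37*(-174 - 294))) = 208004*(-1/403671) + 139772/((37*(-468))) = -208004/403671 + 139772/(-17316) = -208004/403671 + 139772*(-1/17316) = -208004/403671 - 34943/4329 = -5001975023/582497253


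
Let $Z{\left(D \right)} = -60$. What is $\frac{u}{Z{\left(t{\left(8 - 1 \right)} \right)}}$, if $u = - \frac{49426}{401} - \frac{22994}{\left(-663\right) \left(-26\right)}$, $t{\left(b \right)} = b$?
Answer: $\frac{430612991}{207373140} \approx 2.0765$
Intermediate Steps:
$u = - \frac{430612991}{3456219}$ ($u = \left(-49426\right) \frac{1}{401} - \frac{22994}{17238} = - \frac{49426}{401} - \frac{11497}{8619} = - \frac{430612991}{3456219} \approx -124.59$)
$\frac{u}{Z{\left(t{\left(8 - 1 \right)} \right)}} = - \frac{430612991}{3456219 \left(-60\right)} = \left(- \frac{430612991}{3456219}\right) \left(- \frac{1}{60}\right) = \frac{430612991}{207373140}$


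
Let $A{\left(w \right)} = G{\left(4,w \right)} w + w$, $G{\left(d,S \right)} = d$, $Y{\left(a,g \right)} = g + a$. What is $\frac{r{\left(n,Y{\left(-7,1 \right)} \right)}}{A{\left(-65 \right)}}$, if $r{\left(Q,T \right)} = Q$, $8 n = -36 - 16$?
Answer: $\frac{1}{50} \approx 0.02$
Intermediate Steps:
$Y{\left(a,g \right)} = a + g$
$n = - \frac{13}{2}$ ($n = \frac{-36 - 16}{8} = \frac{1}{8} \left(-52\right) = - \frac{13}{2} \approx -6.5$)
$A{\left(w \right)} = 5 w$ ($A{\left(w \right)} = 4 w + w = 5 w$)
$\frac{r{\left(n,Y{\left(-7,1 \right)} \right)}}{A{\left(-65 \right)}} = - \frac{13}{2 \cdot 5 \left(-65\right)} = - \frac{13}{2 \left(-325\right)} = \left(- \frac{13}{2}\right) \left(- \frac{1}{325}\right) = \frac{1}{50}$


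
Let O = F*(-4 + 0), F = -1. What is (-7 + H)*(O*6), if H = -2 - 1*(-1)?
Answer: -192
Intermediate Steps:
O = 4 (O = -(-4 + 0) = -1*(-4) = 4)
H = -1 (H = -2 + 1 = -1)
(-7 + H)*(O*6) = (-7 - 1)*(4*6) = -8*24 = -192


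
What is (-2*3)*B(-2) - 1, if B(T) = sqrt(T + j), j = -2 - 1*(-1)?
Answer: -1 - 6*I*sqrt(3) ≈ -1.0 - 10.392*I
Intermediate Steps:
j = -1 (j = -2 + 1 = -1)
B(T) = sqrt(-1 + T) (B(T) = sqrt(T - 1) = sqrt(-1 + T))
(-2*3)*B(-2) - 1 = (-2*3)*sqrt(-1 - 2) - 1 = -6*I*sqrt(3) - 1 = -1 - 6*I*sqrt(3)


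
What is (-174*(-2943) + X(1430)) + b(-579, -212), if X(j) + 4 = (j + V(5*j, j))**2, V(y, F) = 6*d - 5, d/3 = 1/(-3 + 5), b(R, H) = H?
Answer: 2568222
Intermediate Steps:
d = 3/2 (d = 3/(-3 + 5) = 3/2 ≈ 1.5000)
V(y, F) = 4 (V(y, F) = 6*(3/2) - 5 = 9 - 5 = 4)
X(j) = -4 + (4 + j)**2 (X(j) = -4 + (j + 4)**2 = -4 + (4 + j)**2)
(-174*(-2943) + X(1430)) + b(-579, -212) = (-174*(-2943) + (-4 + (4 + 1430)**2)) - 212 = (512082 + (-4 + 1434**2)) - 212 = (512082 + (-4 + 2056356)) - 212 = (512082 + 2056352) - 212 = 2568434 - 212 = 2568222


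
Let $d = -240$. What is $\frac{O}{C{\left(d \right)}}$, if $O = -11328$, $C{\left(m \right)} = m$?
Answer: $\frac{236}{5} \approx 47.2$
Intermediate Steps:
$\frac{O}{C{\left(d \right)}} = - \frac{11328}{-240} = \left(-11328\right) \left(- \frac{1}{240}\right) = \frac{236}{5}$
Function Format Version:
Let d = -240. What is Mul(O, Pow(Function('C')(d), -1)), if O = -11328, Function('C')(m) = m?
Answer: Rational(236, 5) ≈ 47.200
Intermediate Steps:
Mul(O, Pow(Function('C')(d), -1)) = Mul(-11328, Pow(-240, -1)) = Mul(-11328, Rational(-1, 240)) = Rational(236, 5)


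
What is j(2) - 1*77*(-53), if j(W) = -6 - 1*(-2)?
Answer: 4077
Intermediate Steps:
j(W) = -4 (j(W) = -6 + 2 = -4)
j(2) - 1*77*(-53) = -4 - 1*77*(-53) = -4 - 77*(-53) = -4 + 4081 = 4077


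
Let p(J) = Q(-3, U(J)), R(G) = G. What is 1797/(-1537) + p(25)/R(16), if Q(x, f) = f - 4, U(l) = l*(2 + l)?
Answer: 1002575/24592 ≈ 40.768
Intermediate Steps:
Q(x, f) = -4 + f
p(J) = -4 + J*(2 + J)
1797/(-1537) + p(25)/R(16) = 1797/(-1537) + (-4 + 25*(2 + 25))/16 = 1797*(-1/1537) + (-4 + 25*27)*(1/16) = -1797/1537 + (-4 + 675)*(1/16) = -1797/1537 + 671*(1/16) = -1797/1537 + 671/16 = 1002575/24592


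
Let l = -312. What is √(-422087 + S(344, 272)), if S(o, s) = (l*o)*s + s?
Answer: 3*I*√3290559 ≈ 5442.0*I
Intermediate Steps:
S(o, s) = s - 312*o*s (S(o, s) = (-312*o)*s + s = -312*o*s + s = s - 312*o*s)
√(-422087 + S(344, 272)) = √(-422087 + 272*(1 - 312*344)) = √(-422087 + 272*(1 - 107328)) = √(-422087 + 272*(-107327)) = √(-422087 - 29192944) = √(-29615031) = 3*I*√3290559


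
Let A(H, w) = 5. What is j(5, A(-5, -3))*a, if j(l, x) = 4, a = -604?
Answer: -2416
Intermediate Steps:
j(5, A(-5, -3))*a = 4*(-604) = -2416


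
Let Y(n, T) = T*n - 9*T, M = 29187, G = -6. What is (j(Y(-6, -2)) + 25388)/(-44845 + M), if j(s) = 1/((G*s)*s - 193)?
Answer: -141995083/87575194 ≈ -1.6214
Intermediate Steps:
Y(n, T) = -9*T + T*n
j(s) = 1/(-193 - 6*s**2) (j(s) = 1/((-6*s)*s - 193) = 1/(-6*s**2 - 193) = 1/(-193 - 6*s**2))
(j(Y(-6, -2)) + 25388)/(-44845 + M) = (-1/(193 + 6*(-2*(-9 - 6))**2) + 25388)/(-44845 + 29187) = (-1/(193 + 6*(-2*(-15))**2) + 25388)/(-15658) = (-1/(193 + 6*30**2) + 25388)*(-1/15658) = (-1/(193 + 6*900) + 25388)*(-1/15658) = (-1/(193 + 5400) + 25388)*(-1/15658) = (-1/5593 + 25388)*(-1/15658) = (141995083/5593)*(-1/15658) = -141995083/87575194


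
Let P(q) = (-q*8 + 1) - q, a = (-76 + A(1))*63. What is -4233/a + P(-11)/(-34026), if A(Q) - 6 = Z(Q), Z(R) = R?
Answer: 7977631/8217279 ≈ 0.97084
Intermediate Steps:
A(Q) = 6 + Q
a = -4347 (a = (-76 + (6 + 1))*63 = (-76 + 7)*63 = -69*63 = -4347)
P(q) = 1 - 9*q (P(q) = (-8*q + 1) - q = (1 - 8*q) - q = 1 - 9*q)
-4233/a + P(-11)/(-34026) = -4233/(-4347) + (1 - 9*(-11))/(-34026) = -4233*(-1/4347) + (1 + 99)*(-1/34026) = 1411/1449 + 100*(-1/34026) = 1411/1449 - 50/17013 = 7977631/8217279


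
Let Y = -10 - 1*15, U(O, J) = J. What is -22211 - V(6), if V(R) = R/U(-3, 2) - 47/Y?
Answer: -555397/25 ≈ -22216.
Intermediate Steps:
Y = -25 (Y = -10 - 15 = -25)
V(R) = 47/25 + R/2 (V(R) = R/2 - 47/(-25) = R*(1/2) - 47*(-1/25) = R/2 + 47/25 = 47/25 + R/2)
-22211 - V(6) = -22211 - (47/25 + (1/2)*6) = -22211 - (47/25 + 3) = -22211 - 1*122/25 = -22211 - 122/25 = -555397/25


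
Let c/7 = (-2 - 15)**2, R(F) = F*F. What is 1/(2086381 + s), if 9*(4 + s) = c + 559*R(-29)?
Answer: 9/19249535 ≈ 4.6754e-7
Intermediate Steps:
R(F) = F**2
c = 2023 (c = 7*(-2 - 15)**2 = 7*(-17)**2 = 7*289 = 2023)
s = 472106/9 (s = -4 + (2023 + 559*(-29)**2)/9 = -4 + (2023 + 559*841)/9 = -4 + (2023 + 470119)/9 = -4 + (1/9)*472142 = -4 + 472142/9 = 472106/9 ≈ 52456.)
1/(2086381 + s) = 1/(2086381 + 472106/9) = 1/(19249535/9) = 9/19249535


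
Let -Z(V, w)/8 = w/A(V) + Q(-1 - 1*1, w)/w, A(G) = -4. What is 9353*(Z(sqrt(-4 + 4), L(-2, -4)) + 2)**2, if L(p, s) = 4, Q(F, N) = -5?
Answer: 3741200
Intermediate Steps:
Z(V, w) = 2*w + 40/w (Z(V, w) = -8*(w/(-4) - 5/w) = -8*(w*(-1/4) - 5/w) = -8*(-w/4 - 5/w) = -8*(-5/w - w/4) = 2*w + 40/w)
9353*(Z(sqrt(-4 + 4), L(-2, -4)) + 2)**2 = 9353*((2*4 + 40/4) + 2)**2 = 9353*((8 + 40*(1/4)) + 2)**2 = 9353*((8 + 10) + 2)**2 = 9353*(18 + 2)**2 = 9353*20**2 = 9353*400 = 3741200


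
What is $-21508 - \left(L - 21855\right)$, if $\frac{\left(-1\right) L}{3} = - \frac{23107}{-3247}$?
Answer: $\frac{1196030}{3247} \approx 368.35$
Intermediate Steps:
$L = - \frac{69321}{3247}$ ($L = - 3 \left(- \frac{23107}{-3247}\right) = - 3 \left(\left(-23107\right) \left(- \frac{1}{3247}\right)\right) = \left(-3\right) \frac{23107}{3247} = - \frac{69321}{3247} \approx -21.349$)
$-21508 - \left(L - 21855\right) = -21508 - \left(- \frac{69321}{3247} - 21855\right) = -21508 - - \frac{71032506}{3247} = -21508 + \frac{71032506}{3247} = \frac{1196030}{3247}$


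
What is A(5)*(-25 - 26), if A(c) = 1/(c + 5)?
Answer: -51/10 ≈ -5.1000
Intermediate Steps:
A(c) = 1/(5 + c)
A(5)*(-25 - 26) = (-25 - 26)/(5 + 5) = -51/10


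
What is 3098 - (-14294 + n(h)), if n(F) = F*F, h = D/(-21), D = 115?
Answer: 7656647/441 ≈ 17362.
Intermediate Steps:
h = -115/21 (h = 115/(-21) = 115*(-1/21) = -115/21 ≈ -5.4762)
n(F) = F²
3098 - (-14294 + n(h)) = 3098 - (-14294 + (-115/21)²) = 3098 - (-14294 + 13225/441) = 3098 - 1*(-6290429/441) = 3098 + 6290429/441 = 7656647/441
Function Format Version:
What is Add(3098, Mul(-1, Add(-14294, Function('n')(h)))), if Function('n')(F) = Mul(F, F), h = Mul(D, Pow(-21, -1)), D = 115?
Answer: Rational(7656647, 441) ≈ 17362.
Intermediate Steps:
h = Rational(-115, 21) (h = Mul(115, Pow(-21, -1)) = Mul(115, Rational(-1, 21)) = Rational(-115, 21) ≈ -5.4762)
Function('n')(F) = Pow(F, 2)
Add(3098, Mul(-1, Add(-14294, Function('n')(h)))) = Add(3098, Mul(-1, Add(-14294, Pow(Rational(-115, 21), 2)))) = Add(3098, Mul(-1, Add(-14294, Rational(13225, 441)))) = Add(3098, Mul(-1, Rational(-6290429, 441))) = Add(3098, Rational(6290429, 441)) = Rational(7656647, 441)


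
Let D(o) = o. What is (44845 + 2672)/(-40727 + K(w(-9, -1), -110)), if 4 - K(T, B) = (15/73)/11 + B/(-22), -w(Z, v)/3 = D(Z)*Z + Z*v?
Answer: -12718717/10901533 ≈ -1.1667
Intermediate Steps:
w(Z, v) = -3*Z² - 3*Z*v (w(Z, v) = -3*(Z*Z + Z*v) = -3*(Z² + Z*v) = -3*Z² - 3*Z*v)
K(T, B) = 3197/803 + B/22 (K(T, B) = 4 - ((15/73)/11 + B/(-22)) = 4 - ((15*(1/73))*(1/11) + B*(-1/22)) = 4 - ((15/73)*(1/11) - B/22) = 4 - (15/803 - B/22) = 4 + (-15/803 + B/22) = 3197/803 + B/22)
(44845 + 2672)/(-40727 + K(w(-9, -1), -110)) = (44845 + 2672)/(-40727 + (3197/803 + (1/22)*(-110))) = 47517/(-40727 + (3197/803 - 5)) = 47517/(-40727 - 818/803) = 47517/(-32704599/803) = 47517*(-803/32704599) = -12718717/10901533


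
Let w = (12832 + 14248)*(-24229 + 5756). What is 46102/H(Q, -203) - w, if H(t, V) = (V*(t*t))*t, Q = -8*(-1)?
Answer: 3713847384867/7424 ≈ 5.0025e+8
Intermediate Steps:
Q = 8
H(t, V) = V*t³ (H(t, V) = (V*t²)*t = V*t³)
w = -500248840 (w = 27080*(-18473) = -500248840)
46102/H(Q, -203) - w = 46102/((-203*8³)) - 1*(-500248840) = 46102/((-203*512)) + 500248840 = 46102/(-103936) + 500248840 = 46102*(-1/103936) + 500248840 = -3293/7424 + 500248840 = 3713847384867/7424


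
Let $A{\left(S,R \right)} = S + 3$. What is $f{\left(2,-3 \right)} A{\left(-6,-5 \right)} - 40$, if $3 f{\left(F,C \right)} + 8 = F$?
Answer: $-34$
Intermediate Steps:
$f{\left(F,C \right)} = - \frac{8}{3} + \frac{F}{3}$
$A{\left(S,R \right)} = 3 + S$
$f{\left(2,-3 \right)} A{\left(-6,-5 \right)} - 40 = \left(- \frac{8}{3} + \frac{1}{3} \cdot 2\right) \left(3 - 6\right) - 40 = \left(- \frac{8}{3} + \frac{2}{3}\right) \left(-3\right) - 40 = \left(-2\right) \left(-3\right) - 40 = 6 - 40 = -34$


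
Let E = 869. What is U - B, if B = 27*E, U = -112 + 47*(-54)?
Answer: -26113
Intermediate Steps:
U = -2650 (U = -112 - 2538 = -2650)
B = 23463 (B = 27*869 = 23463)
U - B = -2650 - 1*23463 = -2650 - 23463 = -26113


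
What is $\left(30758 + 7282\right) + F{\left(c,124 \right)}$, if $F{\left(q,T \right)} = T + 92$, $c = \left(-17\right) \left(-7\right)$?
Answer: $38256$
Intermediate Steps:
$c = 119$
$F{\left(q,T \right)} = 92 + T$
$\left(30758 + 7282\right) + F{\left(c,124 \right)} = \left(30758 + 7282\right) + \left(92 + 124\right) = 38040 + 216 = 38256$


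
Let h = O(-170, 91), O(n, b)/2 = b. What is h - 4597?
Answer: -4415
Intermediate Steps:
O(n, b) = 2*b
h = 182 (h = 2*91 = 182)
h - 4597 = 182 - 4597 = -4415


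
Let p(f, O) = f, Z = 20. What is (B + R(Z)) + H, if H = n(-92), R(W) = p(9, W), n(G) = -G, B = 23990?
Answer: 24091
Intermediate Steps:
R(W) = 9
H = 92 (H = -1*(-92) = 92)
(B + R(Z)) + H = (23990 + 9) + 92 = 23999 + 92 = 24091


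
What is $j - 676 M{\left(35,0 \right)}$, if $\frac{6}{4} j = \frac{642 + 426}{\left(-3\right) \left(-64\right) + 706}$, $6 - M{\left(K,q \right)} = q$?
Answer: $- \frac{1820788}{449} \approx -4055.2$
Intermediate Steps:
$M{\left(K,q \right)} = 6 - q$
$j = \frac{356}{449}$ ($j = \frac{2 \frac{642 + 426}{\left(-3\right) \left(-64\right) + 706}}{3} = \frac{2 \frac{1068}{192 + 706}}{3} = \frac{2 \cdot \frac{1068}{898}}{3} = \frac{2 \cdot 1068 \cdot \frac{1}{898}}{3} = \frac{2}{3} \cdot \frac{534}{449} = \frac{356}{449} \approx 0.79287$)
$j - 676 M{\left(35,0 \right)} = \frac{356}{449} - 676 \left(6 - 0\right) = \frac{356}{449} - 676 \left(6 + 0\right) = \frac{356}{449} - 4056 = - \frac{1820788}{449}$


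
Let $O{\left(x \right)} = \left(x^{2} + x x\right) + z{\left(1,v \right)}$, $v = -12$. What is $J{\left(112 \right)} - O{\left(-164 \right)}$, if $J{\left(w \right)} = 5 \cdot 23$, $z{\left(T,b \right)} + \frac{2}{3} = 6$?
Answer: $- \frac{161047}{3} \approx -53682.0$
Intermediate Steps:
$z{\left(T,b \right)} = \frac{16}{3}$ ($z{\left(T,b \right)} = - \frac{2}{3} + 6 = \frac{16}{3}$)
$J{\left(w \right)} = 115$
$O{\left(x \right)} = \frac{16}{3} + 2 x^{2}$ ($O{\left(x \right)} = \left(x^{2} + x x\right) + \frac{16}{3} = \left(x^{2} + x^{2}\right) + \frac{16}{3} = 2 x^{2} + \frac{16}{3} = \frac{16}{3} + 2 x^{2}$)
$J{\left(112 \right)} - O{\left(-164 \right)} = 115 - \left(\frac{16}{3} + 2 \left(-164\right)^{2}\right) = 115 - \left(\frac{16}{3} + 2 \cdot 26896\right) = 115 - \left(\frac{16}{3} + 53792\right) = 115 - \frac{161392}{3} = - \frac{161047}{3}$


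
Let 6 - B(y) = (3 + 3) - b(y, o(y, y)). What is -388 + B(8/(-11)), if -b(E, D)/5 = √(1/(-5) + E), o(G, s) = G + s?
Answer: -388 - I*√2805/11 ≈ -388.0 - 4.8148*I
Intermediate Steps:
b(E, D) = -5*√(-⅕ + E) (b(E, D) = -5*√(1/(-5) + E) = -5*√(-⅕ + E))
B(y) = -√(-5 + 25*y) (B(y) = 6 - ((3 + 3) - (-1)*√(-5 + 25*y)) = 6 - (6 + √(-5 + 25*y)) = 6 + (-6 - √(-5 + 25*y)) = -√(-5 + 25*y))
-388 + B(8/(-11)) = -388 - √(-5 + 25*(8/(-11))) = -388 - √(-5 + 25*(8*(-1/11))) = -388 - √(-5 + 25*(-8/11)) = -388 - √(-5 - 200/11) = -388 - √(-255/11) = -388 - I*√2805/11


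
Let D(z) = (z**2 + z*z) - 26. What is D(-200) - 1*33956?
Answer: 46018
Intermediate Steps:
D(z) = -26 + 2*z**2 (D(z) = (z**2 + z**2) - 26 = 2*z**2 - 26 = -26 + 2*z**2)
D(-200) - 1*33956 = (-26 + 2*(-200)**2) - 1*33956 = (-26 + 2*40000) - 33956 = (-26 + 80000) - 33956 = 79974 - 33956 = 46018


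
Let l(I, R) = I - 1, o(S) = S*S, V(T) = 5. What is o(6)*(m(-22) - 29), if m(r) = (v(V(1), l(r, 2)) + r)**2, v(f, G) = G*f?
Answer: 674640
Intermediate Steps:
o(S) = S**2
l(I, R) = -1 + I
m(r) = (-5 + 6*r)**2 (m(r) = ((-1 + r)*5 + r)**2 = ((-5 + 5*r) + r)**2 = (-5 + 6*r)**2)
o(6)*(m(-22) - 29) = 6**2*((-5 + 6*(-22))**2 - 29) = 36*((-5 - 132)**2 - 29) = 36*((-137)**2 - 29) = 36*(18769 - 29) = 36*18740 = 674640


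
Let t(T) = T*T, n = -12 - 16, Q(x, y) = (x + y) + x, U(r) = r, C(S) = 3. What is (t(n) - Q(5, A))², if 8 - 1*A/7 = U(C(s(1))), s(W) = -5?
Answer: 546121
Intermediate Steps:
A = 35 (A = 56 - 7*3 = 56 - 21 = 35)
Q(x, y) = y + 2*x
n = -28
t(T) = T²
(t(n) - Q(5, A))² = ((-28)² - (35 + 2*5))² = (784 - (35 + 10))² = (784 - 1*45)² = (784 - 45)² = 739² = 546121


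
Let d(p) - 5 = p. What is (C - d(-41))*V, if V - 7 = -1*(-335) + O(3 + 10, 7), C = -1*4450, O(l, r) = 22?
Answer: -1606696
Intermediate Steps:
C = -4450
d(p) = 5 + p
V = 364 (V = 7 + (-1*(-335) + 22) = 7 + (335 + 22) = 7 + 357 = 364)
(C - d(-41))*V = (-4450 - (5 - 41))*364 = (-4450 - 1*(-36))*364 = (-4450 + 36)*364 = -4414*364 = -1606696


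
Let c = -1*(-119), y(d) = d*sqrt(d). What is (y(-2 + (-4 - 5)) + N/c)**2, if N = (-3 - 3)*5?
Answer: -18847391/14161 + 660*I*sqrt(11)/119 ≈ -1330.9 + 18.395*I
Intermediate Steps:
N = -30 (N = -6*5 = -30)
y(d) = d**(3/2)
c = 119
(y(-2 + (-4 - 5)) + N/c)**2 = ((-2 + (-4 - 5))**(3/2) - 30/119)**2 = ((-2 - 9)**(3/2) - 30*1/119)**2 = ((-11)**(3/2) - 30/119)**2 = (-11*I*sqrt(11) - 30/119)**2 = (-30/119 - 11*I*sqrt(11))**2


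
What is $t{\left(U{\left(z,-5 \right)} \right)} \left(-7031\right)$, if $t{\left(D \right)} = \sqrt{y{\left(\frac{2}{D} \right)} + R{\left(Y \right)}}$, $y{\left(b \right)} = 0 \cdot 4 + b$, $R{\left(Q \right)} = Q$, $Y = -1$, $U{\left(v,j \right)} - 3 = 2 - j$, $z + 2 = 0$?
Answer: $- \frac{14062 i \sqrt{5}}{5} \approx - 6288.7 i$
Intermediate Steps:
$z = -2$ ($z = -2 + 0 = -2$)
$U{\left(v,j \right)} = 5 - j$ ($U{\left(v,j \right)} = 3 - \left(-2 + j\right) = 5 - j$)
$y{\left(b \right)} = b$ ($y{\left(b \right)} = 0 + b = b$)
$t{\left(D \right)} = \sqrt{-1 + \frac{2}{D}}$ ($t{\left(D \right)} = \sqrt{\frac{2}{D} - 1} = \sqrt{-1 + \frac{2}{D}}$)
$t{\left(U{\left(z,-5 \right)} \right)} \left(-7031\right) = \sqrt{\frac{2 - \left(5 - -5\right)}{5 - -5}} \left(-7031\right) = \sqrt{\frac{2 - \left(5 + 5\right)}{5 + 5}} \left(-7031\right) = \sqrt{\frac{2 - 10}{10}} \left(-7031\right) = \sqrt{\frac{1}{10} \left(-8\right)} \left(-7031\right) = \sqrt{- \frac{4}{5}} \left(-7031\right) = \frac{2 i \sqrt{5}}{5} \left(-7031\right) = - \frac{14062 i \sqrt{5}}{5}$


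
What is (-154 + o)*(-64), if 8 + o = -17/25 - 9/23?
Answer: 6001024/575 ≈ 10437.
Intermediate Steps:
o = -5216/575 (o = -8 + (-17/25 - 9/23) = -8 - 616/575 = -5216/575 ≈ -9.0713)
(-154 + o)*(-64) = (-154 - 5216/575)*(-64) = -93766/575*(-64) = 6001024/575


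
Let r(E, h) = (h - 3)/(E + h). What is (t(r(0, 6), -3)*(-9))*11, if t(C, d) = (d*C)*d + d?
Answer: -297/2 ≈ -148.50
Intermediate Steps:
r(E, h) = (-3 + h)/(E + h)
t(C, d) = d + C*d**2 (t(C, d) = (C*d)*d + d = C*d**2 + d = d + C*d**2)
(t(r(0, 6), -3)*(-9))*11 = (-3*(1 + ((-3 + 6)/(0 + 6))*(-3))*(-9))*11 = (-3*(1 + (3/6)*(-3))*(-9))*11 = (-3*(1 + ((1/6)*3)*(-3))*(-9))*11 = (-3*(1 + (1/2)*(-3))*(-9))*11 = (-3*(1 - 3/2)*(-9))*11 = (-3*(-1/2)*(-9))*11 = ((3/2)*(-9))*11 = -27/2*11 = -297/2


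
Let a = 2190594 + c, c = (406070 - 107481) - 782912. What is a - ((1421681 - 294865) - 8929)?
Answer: 588384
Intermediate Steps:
c = -484323 (c = 298589 - 782912 = -484323)
a = 1706271 (a = 2190594 - 484323 = 1706271)
a - ((1421681 - 294865) - 8929) = 1706271 - ((1421681 - 294865) - 8929) = 1706271 - (1126816 - 8929) = 1706271 - 1*1117887 = 1706271 - 1117887 = 588384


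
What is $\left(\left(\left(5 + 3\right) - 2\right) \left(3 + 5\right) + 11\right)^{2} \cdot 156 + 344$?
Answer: $543380$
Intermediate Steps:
$\left(\left(\left(5 + 3\right) - 2\right) \left(3 + 5\right) + 11\right)^{2} \cdot 156 + 344 = \left(\left(8 - 2\right) 8 + 11\right)^{2} \cdot 156 + 344 = \left(6 \cdot 8 + 11\right)^{2} \cdot 156 + 344 = \left(48 + 11\right)^{2} \cdot 156 + 344 = 59^{2} \cdot 156 + 344 = 3481 \cdot 156 + 344 = 543036 + 344 = 543380$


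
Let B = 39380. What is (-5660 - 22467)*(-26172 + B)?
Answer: -371501416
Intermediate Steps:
(-5660 - 22467)*(-26172 + B) = (-5660 - 22467)*(-26172 + 39380) = -28127*13208 = -371501416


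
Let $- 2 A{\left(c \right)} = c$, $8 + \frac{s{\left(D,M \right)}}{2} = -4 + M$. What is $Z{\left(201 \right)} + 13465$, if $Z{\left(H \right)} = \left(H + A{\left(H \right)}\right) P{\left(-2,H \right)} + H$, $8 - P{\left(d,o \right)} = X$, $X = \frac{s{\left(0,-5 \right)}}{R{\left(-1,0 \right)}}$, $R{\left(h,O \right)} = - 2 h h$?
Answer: $\frac{25523}{2} \approx 12762.0$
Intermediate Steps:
$s{\left(D,M \right)} = -24 + 2 M$ ($s{\left(D,M \right)} = -16 + 2 \left(-4 + M\right) = -16 + \left(-8 + 2 M\right) = -24 + 2 M$)
$A{\left(c \right)} = - \frac{c}{2}$
$R{\left(h,O \right)} = - 2 h^{2}$
$X = 17$ ($X = \frac{-24 + 2 \left(-5\right)}{\left(-2\right) \left(-1\right)^{2}} = \frac{-24 - 10}{\left(-2\right) 1} = - \frac{34}{-2} = \left(-34\right) \left(- \frac{1}{2}\right) = 17$)
$P{\left(d,o \right)} = -9$ ($P{\left(d,o \right)} = 8 - 17 = -9$)
$Z{\left(H \right)} = - \frac{7 H}{2}$ ($Z{\left(H \right)} = \left(H - \frac{H}{2}\right) \left(-9\right) + H = \frac{H}{2} \left(-9\right) + H = - \frac{9 H}{2} + H = - \frac{7 H}{2}$)
$Z{\left(201 \right)} + 13465 = \left(- \frac{7}{2}\right) 201 + 13465 = - \frac{1407}{2} + 13465 = \frac{25523}{2}$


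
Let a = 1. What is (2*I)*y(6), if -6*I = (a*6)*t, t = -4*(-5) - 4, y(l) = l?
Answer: -192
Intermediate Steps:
t = 16 (t = 20 - 4 = 16)
I = -16 (I = -1*6*16/6 = -16 ≈ -16.000)
(2*I)*y(6) = (2*(-16))*6 = -32*6 = -192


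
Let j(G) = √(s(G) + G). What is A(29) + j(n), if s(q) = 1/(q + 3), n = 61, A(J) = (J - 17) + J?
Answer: 41 + √3905/8 ≈ 48.811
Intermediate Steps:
A(J) = -17 + 2*J (A(J) = (-17 + J) + J = -17 + 2*J)
s(q) = 1/(3 + q)
j(G) = √(G + 1/(3 + G)) (j(G) = √(1/(3 + G) + G) = √(G + 1/(3 + G)))
A(29) + j(n) = (-17 + 2*29) + √((1 + 61*(3 + 61))/(3 + 61)) = (-17 + 58) + √((1 + 61*64)/64) = 41 + √((1 + 3904)/64) = 41 + √((1/64)*3905) = 41 + √(3905/64) = 41 + √3905/8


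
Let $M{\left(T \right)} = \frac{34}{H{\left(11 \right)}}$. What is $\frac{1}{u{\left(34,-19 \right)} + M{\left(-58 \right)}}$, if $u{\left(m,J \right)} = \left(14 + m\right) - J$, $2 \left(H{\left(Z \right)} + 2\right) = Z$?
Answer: $\frac{7}{537} \approx 0.013035$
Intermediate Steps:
$H{\left(Z \right)} = -2 + \frac{Z}{2}$
$u{\left(m,J \right)} = 14 + m - J$
$M{\left(T \right)} = \frac{68}{7}$ ($M{\left(T \right)} = \frac{34}{-2 + \frac{1}{2} \cdot 11} = \frac{34}{-2 + \frac{11}{2}} = \frac{34}{\frac{7}{2}} = 34 \cdot \frac{2}{7} = \frac{68}{7}$)
$\frac{1}{u{\left(34,-19 \right)} + M{\left(-58 \right)}} = \frac{1}{\left(14 + 34 - -19\right) + \frac{68}{7}} = \frac{1}{\left(14 + 34 + 19\right) + \frac{68}{7}} = \frac{1}{67 + \frac{68}{7}} = \frac{1}{\frac{537}{7}} = \frac{7}{537}$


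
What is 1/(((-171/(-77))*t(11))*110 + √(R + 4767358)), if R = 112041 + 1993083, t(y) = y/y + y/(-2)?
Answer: 53865/277538593 + 49*√6872482/277538593 ≈ 0.00065692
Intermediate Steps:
t(y) = 1 - y/2 (t(y) = 1 + y*(-½) = 1 - y/2)
R = 2105124
1/(((-171/(-77))*t(11))*110 + √(R + 4767358)) = 1/(((-171/(-77))*(1 - ½*11))*110 + √(2105124 + 4767358)) = 1/(((-171*(-1/77))*(1 - 11/2))*110 + √6872482) = 1/(((171/77)*(-9/2))*110 + √6872482) = 1/(-1539/154*110 + √6872482) = 1/(-7695/7 + √6872482)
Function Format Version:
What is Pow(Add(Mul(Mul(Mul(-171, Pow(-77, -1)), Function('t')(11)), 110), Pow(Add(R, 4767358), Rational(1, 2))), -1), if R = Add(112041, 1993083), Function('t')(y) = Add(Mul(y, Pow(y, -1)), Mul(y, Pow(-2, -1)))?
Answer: Add(Rational(53865, 277538593), Mul(Rational(49, 277538593), Pow(6872482, Rational(1, 2)))) ≈ 0.00065692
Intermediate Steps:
Function('t')(y) = Add(1, Mul(Rational(-1, 2), y)) (Function('t')(y) = Add(1, Mul(y, Rational(-1, 2))) = Add(1, Mul(Rational(-1, 2), y)))
R = 2105124
Pow(Add(Mul(Mul(Mul(-171, Pow(-77, -1)), Function('t')(11)), 110), Pow(Add(R, 4767358), Rational(1, 2))), -1) = Pow(Add(Mul(Mul(Mul(-171, Pow(-77, -1)), Add(1, Mul(Rational(-1, 2), 11))), 110), Pow(Add(2105124, 4767358), Rational(1, 2))), -1) = Pow(Add(Mul(Mul(Mul(-171, Rational(-1, 77)), Add(1, Rational(-11, 2))), 110), Pow(6872482, Rational(1, 2))), -1) = Pow(Add(Mul(Mul(Rational(171, 77), Rational(-9, 2)), 110), Pow(6872482, Rational(1, 2))), -1) = Pow(Add(Mul(Rational(-1539, 154), 110), Pow(6872482, Rational(1, 2))), -1) = Pow(Add(Rational(-7695, 7), Pow(6872482, Rational(1, 2))), -1)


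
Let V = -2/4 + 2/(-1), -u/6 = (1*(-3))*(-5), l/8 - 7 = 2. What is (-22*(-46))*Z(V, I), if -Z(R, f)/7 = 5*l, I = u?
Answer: -2550240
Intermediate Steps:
l = 72 (l = 56 + 8*2 = 56 + 16 = 72)
u = -90 (u = -6*1*(-3)*(-5) = -(-18)*(-5) = -6*15 = -90)
I = -90
V = -5/2 (V = -2*¼ + 2*(-1) = -½ - 2 = -5/2 ≈ -2.5000)
Z(R, f) = -2520 (Z(R, f) = -35*72 = -7*360 = -2520)
(-22*(-46))*Z(V, I) = -22*(-46)*(-2520) = 1012*(-2520) = -2550240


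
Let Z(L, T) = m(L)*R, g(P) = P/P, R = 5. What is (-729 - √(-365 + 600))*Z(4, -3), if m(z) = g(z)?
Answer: -3645 - 5*√235 ≈ -3721.6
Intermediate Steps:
g(P) = 1
m(z) = 1
Z(L, T) = 5 (Z(L, T) = 1*5 = 5)
(-729 - √(-365 + 600))*Z(4, -3) = (-729 - √(-365 + 600))*5 = (-729 - √235)*5 = -3645 - 5*√235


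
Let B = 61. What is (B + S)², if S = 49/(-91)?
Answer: 617796/169 ≈ 3655.6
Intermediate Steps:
S = -7/13 (S = 49*(-1/91) = -7/13 ≈ -0.53846)
(B + S)² = (61 - 7/13)² = (786/13)² = 617796/169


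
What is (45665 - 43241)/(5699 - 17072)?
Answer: -808/3791 ≈ -0.21314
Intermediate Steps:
(45665 - 43241)/(5699 - 17072) = 2424/(-11373) = 2424*(-1/11373) = -808/3791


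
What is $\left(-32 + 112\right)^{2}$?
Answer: $6400$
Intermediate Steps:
$\left(-32 + 112\right)^{2} = 80^{2} = 6400$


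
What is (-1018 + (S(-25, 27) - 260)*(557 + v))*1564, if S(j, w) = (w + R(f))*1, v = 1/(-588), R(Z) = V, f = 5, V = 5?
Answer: -9810451188/49 ≈ -2.0021e+8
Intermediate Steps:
R(Z) = 5
v = -1/588 ≈ -0.0017007
S(j, w) = 5 + w (S(j, w) = (w + 5)*1 = (5 + w)*1 = 5 + w)
(-1018 + (S(-25, 27) - 260)*(557 + v))*1564 = (-1018 + ((5 + 27) - 260)*(557 - 1/588))*1564 = (-1018 + (32 - 260)*(327515/588))*1564 = (-1018 - 228*327515/588)*1564 = (-1018 - 6222785/49)*1564 = -6272667/49*1564 = -9810451188/49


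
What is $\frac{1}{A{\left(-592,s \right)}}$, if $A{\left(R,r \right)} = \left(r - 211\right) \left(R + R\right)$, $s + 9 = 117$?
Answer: $\frac{1}{121952} \approx 8.1999 \cdot 10^{-6}$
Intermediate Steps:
$s = 108$ ($s = -9 + 117 = 108$)
$A{\left(R,r \right)} = 2 R \left(-211 + r\right)$ ($A{\left(R,r \right)} = \left(-211 + r\right) 2 R = 2 R \left(-211 + r\right)$)
$\frac{1}{A{\left(-592,s \right)}} = \frac{1}{2 \left(-592\right) \left(-211 + 108\right)} = \frac{1}{2 \left(-592\right) \left(-103\right)} = \frac{1}{121952}$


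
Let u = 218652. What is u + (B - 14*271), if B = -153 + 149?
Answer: 214854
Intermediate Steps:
B = -4
u + (B - 14*271) = 218652 + (-4 - 14*271) = 218652 + (-4 - 3794) = 218652 - 3798 = 214854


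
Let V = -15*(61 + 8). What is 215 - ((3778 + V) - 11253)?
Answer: 8725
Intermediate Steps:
V = -1035 (V = -15*69 = -1035)
215 - ((3778 + V) - 11253) = 215 - ((3778 - 1035) - 11253) = 215 - (2743 - 11253) = 215 - 1*(-8510) = 215 + 8510 = 8725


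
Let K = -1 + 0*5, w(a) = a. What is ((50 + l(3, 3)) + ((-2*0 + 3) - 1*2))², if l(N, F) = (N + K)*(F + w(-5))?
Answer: 2209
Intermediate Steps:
K = -1 (K = -1 + 0 = -1)
l(N, F) = (-1 + N)*(-5 + F) (l(N, F) = (N - 1)*(F - 5) = (-1 + N)*(-5 + F))
((50 + l(3, 3)) + ((-2*0 + 3) - 1*2))² = ((50 + (5 - 1*3 - 5*3 + 3*3)) + ((-2*0 + 3) - 1*2))² = ((50 + (5 - 3 - 15 + 9)) + ((0 + 3) - 2))² = ((50 - 4) + (3 - 2))² = (46 + 1)² = 47² = 2209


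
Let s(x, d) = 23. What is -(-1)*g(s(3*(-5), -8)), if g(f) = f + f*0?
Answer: 23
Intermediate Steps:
g(f) = f (g(f) = f + 0 = f)
-(-1)*g(s(3*(-5), -8)) = -(-1)*23 = -1*(-23) = 23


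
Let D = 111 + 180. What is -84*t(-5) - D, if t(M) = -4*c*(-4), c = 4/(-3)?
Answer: 1501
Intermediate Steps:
c = -4/3 (c = 4*(-1/3) = -4/3 ≈ -1.3333)
D = 291
t(M) = -64/3 (t(M) = -4*(-4/3)*(-4) = (16/3)*(-4) = -64/3)
-84*t(-5) - D = -84*(-64/3) - 1*291 = 1792 - 291 = 1501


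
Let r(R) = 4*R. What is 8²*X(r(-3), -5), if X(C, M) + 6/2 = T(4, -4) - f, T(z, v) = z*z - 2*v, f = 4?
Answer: 1088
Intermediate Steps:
T(z, v) = z² - 2*v
X(C, M) = 17 (X(C, M) = -3 + ((4² - 2*(-4)) - 1*4) = -3 + ((16 + 8) - 4) = -3 + (24 - 4) = -3 + 20 = 17)
8²*X(r(-3), -5) = 8²*17 = 64*17 = 1088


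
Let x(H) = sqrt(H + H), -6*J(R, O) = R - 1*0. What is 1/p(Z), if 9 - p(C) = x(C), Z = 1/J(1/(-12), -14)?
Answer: -1/3 ≈ -0.33333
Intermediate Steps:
J(R, O) = -R/6 (J(R, O) = -(R - 1*0)/6 = -(R + 0)/6 = -R/6)
Z = 72 (Z = 1/(-1/6/(-12)) = 1/(-1/6*(-1/12)) = 1/(1/72) = 72)
x(H) = sqrt(2)*sqrt(H) (x(H) = sqrt(2*H) = sqrt(2)*sqrt(H))
p(C) = 9 - sqrt(2)*sqrt(C)
1/p(Z) = 1/(9 - sqrt(2)*sqrt(72)) = 1/(9 - sqrt(2)*6*sqrt(2)) = 1/(9 - 12) = 1/(-3) = -1/3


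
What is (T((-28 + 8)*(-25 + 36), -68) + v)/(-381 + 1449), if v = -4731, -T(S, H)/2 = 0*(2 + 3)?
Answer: -1577/356 ≈ -4.4298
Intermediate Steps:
T(S, H) = 0 (T(S, H) = -0*(2 + 3) = -0*5 = -2*0 = 0)
(T((-28 + 8)*(-25 + 36), -68) + v)/(-381 + 1449) = (0 - 4731)/(-381 + 1449) = -4731/1068 = -4731*1/1068 = -1577/356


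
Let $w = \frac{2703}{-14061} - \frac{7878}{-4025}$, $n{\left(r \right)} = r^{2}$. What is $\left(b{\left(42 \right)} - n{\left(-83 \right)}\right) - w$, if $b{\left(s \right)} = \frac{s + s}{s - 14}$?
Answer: $- \frac{129938892711}{18865175} \approx -6887.8$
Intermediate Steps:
$b{\left(s \right)} = \frac{2 s}{-14 + s}$
$w = \frac{33297661}{18865175}$ ($w = 2703 \left(- \frac{1}{14061}\right) - - \frac{7878}{4025} = - \frac{901}{4687} + \frac{7878}{4025} = \frac{33297661}{18865175} \approx 1.765$)
$\left(b{\left(42 \right)} - n{\left(-83 \right)}\right) - w = \left(2 \cdot 42 \frac{1}{-14 + 42} - \left(-83\right)^{2}\right) - \frac{33297661}{18865175} = \left(2 \cdot 42 \cdot \frac{1}{28} - 6889\right) - \frac{33297661}{18865175} = \left(3 - 6889\right) - \frac{33297661}{18865175} = -6886 - \frac{33297661}{18865175} = - \frac{129938892711}{18865175}$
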